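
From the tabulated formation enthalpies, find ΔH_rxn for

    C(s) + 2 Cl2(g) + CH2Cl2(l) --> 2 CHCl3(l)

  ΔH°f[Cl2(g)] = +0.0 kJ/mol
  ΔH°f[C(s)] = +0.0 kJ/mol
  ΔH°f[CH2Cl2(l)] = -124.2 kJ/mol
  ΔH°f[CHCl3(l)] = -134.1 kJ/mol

ΔH_rxn = -144.0 kJ/mol

Products: 2·(-134.1) = -268.2
Reactants: 1·(+0.0) + 2·(+0.0) + 1·(-124.2) = -124.2
ΔH_rxn = (-268.2) − (-124.2) = -144.0 kJ/mol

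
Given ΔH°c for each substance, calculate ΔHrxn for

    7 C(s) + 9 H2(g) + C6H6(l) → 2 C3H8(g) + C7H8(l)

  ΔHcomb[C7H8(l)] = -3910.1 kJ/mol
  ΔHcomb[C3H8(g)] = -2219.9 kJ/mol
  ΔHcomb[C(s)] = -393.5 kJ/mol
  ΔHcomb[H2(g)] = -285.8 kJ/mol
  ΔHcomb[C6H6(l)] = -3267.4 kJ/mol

ΔHrxn = -244.2 kJ/mol

With combustion enthalpies, reactants minus products:
= [7·(-393.5) + 9·(-285.8) + 1·(-3267.4)] − [2·(-2219.9) + 1·(-3910.1)]
= -244.2 kJ/mol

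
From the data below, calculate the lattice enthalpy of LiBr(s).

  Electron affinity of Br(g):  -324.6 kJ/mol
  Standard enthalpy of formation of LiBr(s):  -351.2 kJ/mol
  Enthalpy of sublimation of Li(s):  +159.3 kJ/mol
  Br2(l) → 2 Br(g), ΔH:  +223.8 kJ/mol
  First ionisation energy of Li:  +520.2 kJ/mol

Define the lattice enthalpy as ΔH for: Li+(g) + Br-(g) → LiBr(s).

ΔHf° = 1·ΔHsub + 1·(ΣIE) + 1/2·D(Br2) + 1·EA + U
-351.2 = 1·(+159.3) + 1·(+520.2) + 1/2·(+223.8) + 1·(-324.6) + U
U = -351.2 − (+466.8) = -818.0 kJ/mol

U = -818.0 kJ/mol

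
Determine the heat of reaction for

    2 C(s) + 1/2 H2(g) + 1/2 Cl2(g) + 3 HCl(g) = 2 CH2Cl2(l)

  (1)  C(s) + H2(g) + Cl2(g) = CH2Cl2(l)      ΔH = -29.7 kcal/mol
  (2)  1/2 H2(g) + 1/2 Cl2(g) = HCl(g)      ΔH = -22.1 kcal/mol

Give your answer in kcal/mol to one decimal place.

ΔH = 6.9 kcal/mol

(1) × 2: (2)·(-29.7) = -59.4 kcal/mol
(2) reversed and × 3: (-3)·(-22.1) = +66.3 kcal/mol
ΔH = (-59.4) + (+66.3) = 6.9 kcal/mol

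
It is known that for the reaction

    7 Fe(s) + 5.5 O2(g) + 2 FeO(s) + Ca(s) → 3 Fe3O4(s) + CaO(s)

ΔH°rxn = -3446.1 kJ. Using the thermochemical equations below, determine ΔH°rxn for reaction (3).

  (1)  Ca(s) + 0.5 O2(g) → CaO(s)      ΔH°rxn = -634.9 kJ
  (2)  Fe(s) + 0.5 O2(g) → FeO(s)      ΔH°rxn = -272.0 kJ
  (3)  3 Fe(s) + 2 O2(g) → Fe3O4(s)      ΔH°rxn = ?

ΔH°rxn = -1118.4 kJ

(1) as written (CaO(s) already on the product side): -634.9 kJ
(2) reversed and × 2 (reverse to put FeO(s) on the reactant side; ×2 to match 2 FeO(s) in the target): (-2)·(-272.0) = +544.0 kJ
(3) × 3 (×3 to match 3 Fe3O4(s) in the target): contributes 3·x
-3446.1 = (-634.9) + (+544.0) + 3·x
x = (-3446.1 − (-90.9)) / (3) = -1118.4 kJ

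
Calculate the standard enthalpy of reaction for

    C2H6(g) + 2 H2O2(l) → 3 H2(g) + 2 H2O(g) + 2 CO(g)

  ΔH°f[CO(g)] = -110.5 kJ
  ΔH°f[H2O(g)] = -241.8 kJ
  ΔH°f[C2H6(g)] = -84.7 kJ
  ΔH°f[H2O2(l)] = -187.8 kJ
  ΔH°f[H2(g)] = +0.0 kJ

ΔHrxn = -244.3 kJ

Products: 3·(+0.0) + 2·(-241.8) + 2·(-110.5) = -704.6
Reactants: 1·(-84.7) + 2·(-187.8) = -460.3
ΔHrxn = (-704.6) − (-460.3) = -244.3 kJ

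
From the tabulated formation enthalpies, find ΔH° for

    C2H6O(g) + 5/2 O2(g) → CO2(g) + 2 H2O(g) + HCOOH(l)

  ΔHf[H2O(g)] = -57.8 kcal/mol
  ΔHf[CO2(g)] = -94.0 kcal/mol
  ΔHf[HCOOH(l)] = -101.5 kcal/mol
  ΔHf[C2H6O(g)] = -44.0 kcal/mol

ΔH°rxn = Σ nΔHf°(products) − Σ nΔHf°(reactants).
Products: 1·(-94.0) + 2·(-57.8) + 1·(-101.5) = -311.1
Reactants: 1·(-44.0) + 5/2·(+0.0) = -44.0
ΔH° = (-311.1) − (-44.0) = -267.1 kcal/mol

ΔH° = -267.1 kcal/mol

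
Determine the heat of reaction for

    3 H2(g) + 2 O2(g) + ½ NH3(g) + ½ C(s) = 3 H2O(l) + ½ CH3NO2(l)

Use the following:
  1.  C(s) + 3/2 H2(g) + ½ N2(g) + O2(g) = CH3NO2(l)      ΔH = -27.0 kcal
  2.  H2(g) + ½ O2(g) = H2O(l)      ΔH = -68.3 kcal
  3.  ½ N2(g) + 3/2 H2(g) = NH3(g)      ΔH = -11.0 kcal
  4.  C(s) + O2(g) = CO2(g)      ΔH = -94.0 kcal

ΔH = -212.9 kcal

eq. 1 × 1/2: (1/2)·(-27.0) = -13.5 kcal
eq. 2 × 3: (3)·(-68.3) = -204.9 kcal
eq. 3 reversed and × 1/2: (-1/2)·(-11.0) = +5.5 kcal
eq. 4: not needed.
Summing the manipulated equations, ΔH = (-13.5) + (-204.9) + (+5.5) = -212.9 kcal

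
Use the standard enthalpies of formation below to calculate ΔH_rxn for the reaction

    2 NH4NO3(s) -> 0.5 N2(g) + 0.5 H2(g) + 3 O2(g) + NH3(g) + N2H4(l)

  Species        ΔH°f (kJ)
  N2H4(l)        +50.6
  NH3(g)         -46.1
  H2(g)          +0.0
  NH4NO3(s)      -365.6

Products: 1/2·(+0.0) + 1/2·(+0.0) + 3·(+0.0) + 1·(-46.1) + 1·(+50.6) = +4.5
Reactants: 2·(-365.6) = -731.2
ΔH_rxn = (+4.5) − (-731.2) = 735.7 kJ

ΔH_rxn = 735.7 kJ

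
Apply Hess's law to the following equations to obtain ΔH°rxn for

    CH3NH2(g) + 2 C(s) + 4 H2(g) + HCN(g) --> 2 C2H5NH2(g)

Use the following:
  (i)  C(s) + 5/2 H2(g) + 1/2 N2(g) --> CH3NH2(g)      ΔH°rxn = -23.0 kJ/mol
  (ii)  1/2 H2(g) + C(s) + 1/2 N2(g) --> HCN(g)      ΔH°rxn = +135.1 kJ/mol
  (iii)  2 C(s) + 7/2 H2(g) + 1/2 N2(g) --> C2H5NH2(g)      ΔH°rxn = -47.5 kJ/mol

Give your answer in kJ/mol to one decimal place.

(i) reversed: +23.0 kJ/mol
(ii) reversed: -135.1 kJ/mol
(iii) × 2: (2)·(-47.5) = -95.0 kJ/mol
ΔH°rxn = (-1)·(-23.0) + (-1)·(+135.1) + (2)·(-47.5) = -207.1 kJ/mol

ΔH°rxn = -207.1 kJ/mol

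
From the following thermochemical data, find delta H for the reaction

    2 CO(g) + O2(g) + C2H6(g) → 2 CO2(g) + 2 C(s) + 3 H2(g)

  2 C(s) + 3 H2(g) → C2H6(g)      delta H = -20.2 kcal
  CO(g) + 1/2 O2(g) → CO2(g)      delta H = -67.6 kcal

delta H = -115.0 kcal

equation 1 reversed: +20.2 kcal
equation 2 × 2: (2)·(-67.6) = -135.2 kcal
Combining the equations, delta H = (-1)·(-20.2) + (2)·(-67.6) = -115.0 kcal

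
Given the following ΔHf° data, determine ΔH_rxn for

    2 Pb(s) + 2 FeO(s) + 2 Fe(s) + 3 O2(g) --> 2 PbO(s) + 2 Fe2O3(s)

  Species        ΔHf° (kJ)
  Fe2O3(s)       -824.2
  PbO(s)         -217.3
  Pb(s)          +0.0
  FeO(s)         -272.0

ΔH°rxn = Σ nΔHf°(products) − Σ nΔHf°(reactants).
Products: 2·(-217.3) + 2·(-824.2) = -2083.0
Reactants: 2·(+0.0) + 2·(-272.0) + 2·(+0.0) + 3·(+0.0) = -544.0
ΔH_rxn = (-2083.0) − (-544.0) = -1539.0 kJ

ΔH_rxn = -1539.0 kJ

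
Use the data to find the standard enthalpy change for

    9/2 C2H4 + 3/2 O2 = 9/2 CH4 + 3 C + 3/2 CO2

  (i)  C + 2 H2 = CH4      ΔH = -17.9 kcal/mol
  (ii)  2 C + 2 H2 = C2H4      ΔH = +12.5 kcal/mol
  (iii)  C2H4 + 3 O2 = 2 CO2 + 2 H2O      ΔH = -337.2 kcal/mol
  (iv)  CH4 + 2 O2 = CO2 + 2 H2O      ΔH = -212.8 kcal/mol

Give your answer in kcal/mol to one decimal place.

(i) × 3: (3)·(-17.9) = -53.7 kcal/mol
(ii) reversed and × 3: (-3)·(+12.5) = -37.5 kcal/mol
(iii) × 3/2: (3/2)·(-337.2) = -505.8 kcal/mol
(iv) reversed and × 3/2: (-3/2)·(-212.8) = +319.2 kcal/mol
ΔH = (3)·(-17.9) + (-3)·(+12.5) + (3/2)·(-337.2) + (-3/2)·(-212.8) = -277.8 kcal/mol

ΔH = -277.8 kcal/mol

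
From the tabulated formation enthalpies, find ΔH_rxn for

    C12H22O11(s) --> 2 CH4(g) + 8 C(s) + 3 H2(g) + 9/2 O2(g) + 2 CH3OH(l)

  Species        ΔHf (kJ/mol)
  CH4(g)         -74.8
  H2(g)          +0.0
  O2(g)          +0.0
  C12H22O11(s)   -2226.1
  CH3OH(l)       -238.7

ΔH_rxn = 1599.1 kJ/mol

Products: 2·(-74.8) + 8·(+0.0) + 3·(+0.0) + 9/2·(+0.0) + 2·(-238.7) = -627.0
Reactants: 1·(-2226.1) = -2226.1
ΔH_rxn = (-627.0) − (-2226.1) = 1599.1 kJ/mol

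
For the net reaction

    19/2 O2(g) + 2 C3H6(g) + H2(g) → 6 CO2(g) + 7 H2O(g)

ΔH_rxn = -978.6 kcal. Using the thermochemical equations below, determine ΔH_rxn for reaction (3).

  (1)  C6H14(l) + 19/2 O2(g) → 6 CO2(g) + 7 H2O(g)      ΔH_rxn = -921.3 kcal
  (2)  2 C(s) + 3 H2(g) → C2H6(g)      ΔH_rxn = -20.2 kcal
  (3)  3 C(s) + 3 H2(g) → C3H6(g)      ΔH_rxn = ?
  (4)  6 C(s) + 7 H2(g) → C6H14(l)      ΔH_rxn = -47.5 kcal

ΔH_rxn = 4.9 kcal

(1) as written (CO2(g) already on the product side): -921.3 kcal
(2): not needed (C2H6(g) appears nowhere else).
(3) reversed and × 2 (reverse to put C3H6(g) on the reactant side; scale by 2 for the 2 C3H6(g)): contributes −2·x
(4) as written: -47.5 kcal
-978.6 = (-921.3) + (-47.5) − 2·x
x = (-978.6 − (-968.8)) / (-2) = 4.9 kcal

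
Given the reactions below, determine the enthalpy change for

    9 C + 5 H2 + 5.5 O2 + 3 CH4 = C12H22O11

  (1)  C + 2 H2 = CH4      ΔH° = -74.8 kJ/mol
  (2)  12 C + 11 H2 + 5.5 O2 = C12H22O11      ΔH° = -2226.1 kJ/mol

ΔH° = -2001.7 kJ/mol

(1) reversed and × 3 (reverse to put CH4 on the reactant side; scale by 3 for the 3 CH4): (-3)·(-74.8) = +224.4 kJ/mol
(2) as written (C12H22O11 already on the product side): -2226.1 kJ/mol
By Hess's law, ΔH° = (-3)·(-74.8) + (1)·(-2226.1) = -2001.7 kJ/mol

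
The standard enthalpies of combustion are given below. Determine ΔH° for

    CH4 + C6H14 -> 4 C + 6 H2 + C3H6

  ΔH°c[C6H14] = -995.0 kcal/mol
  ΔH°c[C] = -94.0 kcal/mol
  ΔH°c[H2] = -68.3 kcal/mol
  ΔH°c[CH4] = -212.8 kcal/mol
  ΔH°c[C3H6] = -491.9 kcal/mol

With combustion enthalpies, reactants minus products:
= [1·(-212.8) + 1·(-995.0)] − [4·(-94.0) + 6·(-68.3) + 1·(-491.9)]
= 69.9 kcal/mol

ΔH° = 69.9 kcal/mol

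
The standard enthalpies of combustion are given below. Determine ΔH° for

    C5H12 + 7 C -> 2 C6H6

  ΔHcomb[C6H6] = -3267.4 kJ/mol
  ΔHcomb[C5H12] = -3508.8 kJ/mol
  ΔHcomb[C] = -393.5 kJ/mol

With combustion enthalpies, reactants minus products:
= [1·(-3508.8) + 7·(-393.5)] − [2·(-3267.4)]
= 271.5 kJ/mol

ΔH° = 271.5 kJ/mol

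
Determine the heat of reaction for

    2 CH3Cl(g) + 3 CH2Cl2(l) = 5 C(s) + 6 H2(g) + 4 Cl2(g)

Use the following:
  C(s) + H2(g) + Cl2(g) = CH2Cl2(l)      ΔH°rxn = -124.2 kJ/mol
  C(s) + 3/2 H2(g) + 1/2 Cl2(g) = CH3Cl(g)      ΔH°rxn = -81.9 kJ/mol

equation 1 reversed and × 3: (-3)·(-124.2) = +372.6 kJ/mol
equation 2 reversed and × 2: (-2)·(-81.9) = +163.8 kJ/mol
ΔH°rxn = (-3)·(-124.2) + (-2)·(-81.9) = 536.4 kJ/mol

ΔH°rxn = 536.4 kJ/mol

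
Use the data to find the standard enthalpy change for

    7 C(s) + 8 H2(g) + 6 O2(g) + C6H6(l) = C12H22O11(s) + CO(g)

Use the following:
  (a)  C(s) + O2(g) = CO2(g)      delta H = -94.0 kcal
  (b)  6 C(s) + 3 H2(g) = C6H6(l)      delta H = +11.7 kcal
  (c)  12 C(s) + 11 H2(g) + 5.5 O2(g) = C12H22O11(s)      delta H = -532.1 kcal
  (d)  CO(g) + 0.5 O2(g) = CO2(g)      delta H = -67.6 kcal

(a) as written: -94.0 kcal
(b) reversed: -11.7 kcal
(c) as written: -532.1 kcal
(d) reversed: +67.6 kcal
By Hess's law, delta H = (1)·(-94.0) + (-1)·(+11.7) + (1)·(-532.1) + (-1)·(-67.6) = -570.2 kcal

delta H = -570.2 kcal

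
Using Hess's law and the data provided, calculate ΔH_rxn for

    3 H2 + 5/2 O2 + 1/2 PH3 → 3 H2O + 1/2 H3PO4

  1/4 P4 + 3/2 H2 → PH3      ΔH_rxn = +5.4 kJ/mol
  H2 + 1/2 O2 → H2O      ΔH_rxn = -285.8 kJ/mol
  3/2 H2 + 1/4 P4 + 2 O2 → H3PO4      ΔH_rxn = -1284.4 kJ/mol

ΔH_rxn = -1502.3 kJ/mol

equation 1 reversed and × 1/2: (-1/2)·(+5.4) = -2.7 kJ/mol
equation 2 × 3: (3)·(-285.8) = -857.4 kJ/mol
equation 3 × 1/2: (1/2)·(-1284.4) = -642.2 kJ/mol
ΔH_rxn = (-1/2)·(+5.4) + (3)·(-285.8) + (1/2)·(-1284.4) = -1502.3 kJ/mol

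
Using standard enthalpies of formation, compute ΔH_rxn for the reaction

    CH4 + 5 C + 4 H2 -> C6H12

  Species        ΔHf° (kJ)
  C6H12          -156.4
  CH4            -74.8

Products: 1·(-156.4) = -156.4
Reactants: 1·(-74.8) + 5·(+0.0) + 4·(+0.0) = -74.8
ΔH_rxn = (-156.4) − (-74.8) = -81.6 kJ

ΔH_rxn = -81.6 kJ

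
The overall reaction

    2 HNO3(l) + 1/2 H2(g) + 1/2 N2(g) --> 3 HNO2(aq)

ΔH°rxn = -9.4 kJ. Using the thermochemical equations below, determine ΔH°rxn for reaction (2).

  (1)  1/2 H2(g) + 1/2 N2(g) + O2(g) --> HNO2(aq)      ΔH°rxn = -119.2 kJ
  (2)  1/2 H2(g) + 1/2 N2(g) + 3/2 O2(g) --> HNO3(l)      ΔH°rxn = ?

(1) × 3 (×3 to match 3 HNO2(aq) in the target): (3)·(-119.2) = -357.6 kJ
(2) reversed and × 2 (reverse to put HNO3(l) on the reactant side; ×2 to match 2 HNO3(l) in the target): contributes −2·x
-9.4 = (-357.6) − 2·x
x = (-9.4 − (-357.6)) / (-2) = -174.1 kJ

ΔH°rxn = -174.1 kJ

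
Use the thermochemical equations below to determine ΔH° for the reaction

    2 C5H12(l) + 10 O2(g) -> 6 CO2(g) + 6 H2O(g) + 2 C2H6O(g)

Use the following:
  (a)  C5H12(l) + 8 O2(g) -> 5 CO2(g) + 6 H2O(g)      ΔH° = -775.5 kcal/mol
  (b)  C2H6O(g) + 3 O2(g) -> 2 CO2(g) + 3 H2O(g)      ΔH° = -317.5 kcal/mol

(a) × 2: (2)·(-775.5) = -1551.0 kcal/mol
(b) reversed and × 2: (-2)·(-317.5) = +635.0 kcal/mol
Summing the manipulated equations, ΔH° = (2)·(-775.5) + (-2)·(-317.5) = -916.0 kcal/mol

ΔH° = -916.0 kcal/mol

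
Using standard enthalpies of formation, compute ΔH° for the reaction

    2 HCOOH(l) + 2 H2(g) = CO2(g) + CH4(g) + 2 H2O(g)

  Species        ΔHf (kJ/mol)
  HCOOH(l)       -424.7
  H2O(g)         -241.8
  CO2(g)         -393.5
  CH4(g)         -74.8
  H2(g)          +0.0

ΔH° = -102.5 kJ/mol

Products: 1·(-393.5) + 1·(-74.8) + 2·(-241.8) = -951.9
Reactants: 2·(-424.7) + 2·(+0.0) = -849.4
ΔH° = (-951.9) − (-849.4) = -102.5 kJ/mol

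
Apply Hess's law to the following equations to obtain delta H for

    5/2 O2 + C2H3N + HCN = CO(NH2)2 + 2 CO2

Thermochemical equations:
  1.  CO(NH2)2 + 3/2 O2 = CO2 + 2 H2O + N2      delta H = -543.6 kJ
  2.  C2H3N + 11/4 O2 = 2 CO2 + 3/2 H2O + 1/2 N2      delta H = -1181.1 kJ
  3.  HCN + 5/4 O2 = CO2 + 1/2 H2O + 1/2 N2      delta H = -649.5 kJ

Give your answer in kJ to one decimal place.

delta H = -1287.0 kJ

eq. 1 reversed: +543.6 kJ
eq. 2 as written: -1181.1 kJ
eq. 3 as written: -649.5 kJ
Summing the manipulated equations, delta H = (+543.6) + (-1181.1) + (-649.5) = -1287.0 kJ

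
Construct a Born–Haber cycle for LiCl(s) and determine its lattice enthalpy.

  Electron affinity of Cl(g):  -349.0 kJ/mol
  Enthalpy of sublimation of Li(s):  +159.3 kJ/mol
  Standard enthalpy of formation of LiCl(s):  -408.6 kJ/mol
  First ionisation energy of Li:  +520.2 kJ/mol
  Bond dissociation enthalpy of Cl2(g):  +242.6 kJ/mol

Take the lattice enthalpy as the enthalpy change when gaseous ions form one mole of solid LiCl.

ΔHf° = 1·ΔHsub + 1·(ΣIE) + 1/2·D(Cl2) + 1·EA + U
-408.6 = 1·(+159.3) + 1·(+520.2) + 1/2·(+242.6) + 1·(-349.0) + U
U = -408.6 − (+451.8) = -860.4 kJ/mol

U = -860.4 kJ/mol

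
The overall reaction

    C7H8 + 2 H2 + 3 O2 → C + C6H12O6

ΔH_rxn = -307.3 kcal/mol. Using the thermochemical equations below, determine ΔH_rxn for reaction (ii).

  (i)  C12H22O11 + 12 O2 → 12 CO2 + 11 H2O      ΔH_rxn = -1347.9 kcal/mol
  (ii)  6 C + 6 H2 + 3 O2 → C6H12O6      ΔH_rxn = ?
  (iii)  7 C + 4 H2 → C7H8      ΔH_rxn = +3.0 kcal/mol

ΔH_rxn = -304.3 kcal/mol

(i): not needed (H2O appears nowhere else).
(ii) as written (C6H12O6 already on the product side): contributes x
(iii) reversed (C7H8 must end up as a reactant): -3.0 kcal/mol
-307.3 = (-3.0) + x
x = (-307.3 − (-3.0)) / (1) = -304.3 kcal/mol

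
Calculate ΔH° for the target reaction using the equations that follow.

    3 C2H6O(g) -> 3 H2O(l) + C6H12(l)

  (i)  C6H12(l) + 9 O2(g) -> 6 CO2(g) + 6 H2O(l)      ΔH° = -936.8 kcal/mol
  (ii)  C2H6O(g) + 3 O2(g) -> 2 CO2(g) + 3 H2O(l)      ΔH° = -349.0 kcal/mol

(i) reversed (reverse to put C6H12(l) on the product side): +936.8 kcal/mol
(ii) × 3 (scale by 3 for the 3 C2H6O(g)): (3)·(-349.0) = -1047.0 kcal/mol
ΔH° = (-1)·(-936.8) + (3)·(-349.0) = -110.2 kcal/mol

ΔH° = -110.2 kcal/mol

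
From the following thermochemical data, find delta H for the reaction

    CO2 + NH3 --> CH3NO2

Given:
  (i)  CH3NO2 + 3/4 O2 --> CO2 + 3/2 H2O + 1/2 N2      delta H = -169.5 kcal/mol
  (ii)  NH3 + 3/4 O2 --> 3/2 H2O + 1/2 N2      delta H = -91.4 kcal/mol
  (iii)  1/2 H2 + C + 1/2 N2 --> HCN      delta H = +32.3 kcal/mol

delta H = 78.1 kcal/mol

(i) reversed (CH3NO2 must end up as a product): +169.5 kcal/mol
(ii) as written (NH3 already on the reactant side): -91.4 kcal/mol
(iii): not needed (HCN appears nowhere else).
delta H = (+169.5) + (-91.4) = 78.1 kcal/mol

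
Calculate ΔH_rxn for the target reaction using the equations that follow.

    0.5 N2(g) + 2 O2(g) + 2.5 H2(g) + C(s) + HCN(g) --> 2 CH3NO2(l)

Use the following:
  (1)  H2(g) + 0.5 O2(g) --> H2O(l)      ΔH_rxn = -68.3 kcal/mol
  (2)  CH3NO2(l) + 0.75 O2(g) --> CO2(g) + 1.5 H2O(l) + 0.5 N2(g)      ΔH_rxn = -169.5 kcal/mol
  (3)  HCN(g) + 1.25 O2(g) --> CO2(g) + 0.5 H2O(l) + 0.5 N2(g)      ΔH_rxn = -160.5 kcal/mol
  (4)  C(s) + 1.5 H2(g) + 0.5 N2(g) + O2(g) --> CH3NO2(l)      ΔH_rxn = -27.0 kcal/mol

ΔH_rxn = -86.3 kcal/mol

(1) as written: -68.3 kcal/mol
(2) reversed: +169.5 kcal/mol
(3) as written: -160.5 kcal/mol
(4) as written: -27.0 kcal/mol
By Hess's law, ΔH_rxn = (1)·(-68.3) + (-1)·(-169.5) + (1)·(-160.5) + (1)·(-27.0) = -86.3 kcal/mol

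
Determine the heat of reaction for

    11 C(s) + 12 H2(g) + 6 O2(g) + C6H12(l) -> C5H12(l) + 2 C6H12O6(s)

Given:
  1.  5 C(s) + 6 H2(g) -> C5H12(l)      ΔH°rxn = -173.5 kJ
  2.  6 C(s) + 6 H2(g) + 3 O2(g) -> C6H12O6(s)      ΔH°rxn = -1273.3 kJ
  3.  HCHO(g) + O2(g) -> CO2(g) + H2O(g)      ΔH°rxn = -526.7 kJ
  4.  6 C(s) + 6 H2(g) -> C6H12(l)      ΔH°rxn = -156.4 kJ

eq. 1 as written: -173.5 kJ
eq. 2 × 2: (2)·(-1273.3) = -2546.6 kJ
eq. 3: not needed.
eq. 4 reversed: +156.4 kJ
ΔH°rxn = (1)·(-173.5) + (2)·(-1273.3) + (-1)·(-156.4) = -2563.7 kJ

ΔH°rxn = -2563.7 kJ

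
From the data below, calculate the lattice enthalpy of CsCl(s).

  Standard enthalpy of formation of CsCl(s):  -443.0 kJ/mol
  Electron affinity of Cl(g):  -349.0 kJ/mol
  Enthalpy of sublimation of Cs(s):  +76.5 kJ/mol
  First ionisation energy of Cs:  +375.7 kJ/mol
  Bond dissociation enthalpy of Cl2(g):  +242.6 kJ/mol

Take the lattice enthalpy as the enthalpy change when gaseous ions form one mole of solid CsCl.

U = -667.5 kJ/mol

ΔHf° = 1·ΔHsub + 1·(ΣIE) + 1/2·D(Cl2) + 1·EA + U
-443.0 = 1·(+76.5) + 1·(+375.7) + 1/2·(+242.6) + 1·(-349.0) + U
U = -443.0 − (+224.5) = -667.5 kJ/mol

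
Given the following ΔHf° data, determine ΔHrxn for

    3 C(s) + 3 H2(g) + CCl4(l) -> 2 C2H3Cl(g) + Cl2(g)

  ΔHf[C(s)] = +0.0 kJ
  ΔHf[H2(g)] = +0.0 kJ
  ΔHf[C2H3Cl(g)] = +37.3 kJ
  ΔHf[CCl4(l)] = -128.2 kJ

ΔHrxn = 202.8 kJ

Products: 2·(+37.3) + 1·(+0.0) = +74.6
Reactants: 3·(+0.0) + 3·(+0.0) + 1·(-128.2) = -128.2
ΔHrxn = (+74.6) − (-128.2) = 202.8 kJ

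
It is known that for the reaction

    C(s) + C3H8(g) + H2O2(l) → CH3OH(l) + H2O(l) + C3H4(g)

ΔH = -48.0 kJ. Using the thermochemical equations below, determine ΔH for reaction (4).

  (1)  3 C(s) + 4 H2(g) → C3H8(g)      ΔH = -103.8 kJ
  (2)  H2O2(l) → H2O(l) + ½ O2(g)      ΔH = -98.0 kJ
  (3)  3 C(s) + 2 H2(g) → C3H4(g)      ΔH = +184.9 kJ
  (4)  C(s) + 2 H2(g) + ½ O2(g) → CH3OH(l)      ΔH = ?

(1) reversed (C3H8(g) must end up as a reactant): +103.8 kJ
(2) as written (H2O2(l) already on the reactant side): -98.0 kJ
(3) as written (C3H4(g) already on the product side): +184.9 kJ
(4) as written (CH3OH(l) already on the product side): contributes x
-48.0 = (+103.8) + (-98.0) + (+184.9) + x
x = (-48.0 − (+190.7)) / (1) = -238.7 kJ

ΔH = -238.7 kJ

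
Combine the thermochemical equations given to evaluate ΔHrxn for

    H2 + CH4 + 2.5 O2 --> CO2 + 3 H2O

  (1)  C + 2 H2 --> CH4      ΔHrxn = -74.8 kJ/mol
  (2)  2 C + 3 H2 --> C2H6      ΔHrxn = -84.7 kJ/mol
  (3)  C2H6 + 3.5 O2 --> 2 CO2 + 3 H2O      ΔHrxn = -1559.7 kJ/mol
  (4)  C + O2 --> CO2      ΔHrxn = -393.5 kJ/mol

(1) reversed: +74.8 kJ/mol
(2) as written: -84.7 kJ/mol
(3) as written: -1559.7 kJ/mol
(4) reversed: +393.5 kJ/mol
ΔHrxn = (+74.8) + (-84.7) + (-1559.7) + (+393.5) = -1176.1 kJ/mol

ΔHrxn = -1176.1 kJ/mol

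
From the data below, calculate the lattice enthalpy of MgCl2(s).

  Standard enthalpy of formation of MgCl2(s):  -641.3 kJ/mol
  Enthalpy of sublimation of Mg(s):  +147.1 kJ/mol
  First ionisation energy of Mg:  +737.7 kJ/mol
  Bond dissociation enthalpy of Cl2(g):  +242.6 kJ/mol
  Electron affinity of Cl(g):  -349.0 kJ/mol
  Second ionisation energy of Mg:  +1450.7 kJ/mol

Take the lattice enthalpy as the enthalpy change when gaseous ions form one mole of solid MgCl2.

U = -2521.4 kJ/mol

ΔHf° = 1·ΔHsub + 1·(ΣIE) + 1·D(Cl2) + 2·EA + U
-641.3 = 1·(+147.1) + 1·(+2188.4) + 1·(+242.6) + 2·(-349.0) + U
U = -641.3 − (+1880.1) = -2521.4 kJ/mol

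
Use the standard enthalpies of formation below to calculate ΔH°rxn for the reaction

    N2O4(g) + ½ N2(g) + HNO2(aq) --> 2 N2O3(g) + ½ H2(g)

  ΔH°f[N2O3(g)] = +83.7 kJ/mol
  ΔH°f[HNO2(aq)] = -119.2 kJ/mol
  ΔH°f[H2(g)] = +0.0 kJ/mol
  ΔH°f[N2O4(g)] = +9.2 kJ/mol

ΔH°rxn = 277.4 kJ/mol

Products: 2·(+83.7) + 1/2·(+0.0) = +167.4
Reactants: 1·(+9.2) + 1/2·(+0.0) + 1·(-119.2) = -110.0
ΔH°rxn = (+167.4) − (-110.0) = 277.4 kJ/mol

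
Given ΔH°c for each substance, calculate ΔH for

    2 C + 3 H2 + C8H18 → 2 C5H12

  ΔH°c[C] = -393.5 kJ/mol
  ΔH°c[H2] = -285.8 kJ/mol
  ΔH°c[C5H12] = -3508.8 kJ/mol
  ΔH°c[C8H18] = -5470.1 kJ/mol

ΔH = -96.9 kJ/mol

With combustion enthalpies, reactants minus products:
= [2·(-393.5) + 3·(-285.8) + 1·(-5470.1)] − [2·(-3508.8)]
= -96.9 kJ/mol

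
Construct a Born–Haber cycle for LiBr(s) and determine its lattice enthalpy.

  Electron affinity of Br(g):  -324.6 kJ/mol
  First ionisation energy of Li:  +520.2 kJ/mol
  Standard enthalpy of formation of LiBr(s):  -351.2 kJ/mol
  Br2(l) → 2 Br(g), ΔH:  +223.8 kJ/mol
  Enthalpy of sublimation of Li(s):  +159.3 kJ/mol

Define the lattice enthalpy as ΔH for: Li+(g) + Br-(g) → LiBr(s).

ΔHf° = 1·ΔHsub + 1·(ΣIE) + 1/2·D(Br2) + 1·EA + U
-351.2 = 1·(+159.3) + 1·(+520.2) + 1/2·(+223.8) + 1·(-324.6) + U
U = -351.2 − (+466.8) = -818.0 kJ/mol

U = -818.0 kJ/mol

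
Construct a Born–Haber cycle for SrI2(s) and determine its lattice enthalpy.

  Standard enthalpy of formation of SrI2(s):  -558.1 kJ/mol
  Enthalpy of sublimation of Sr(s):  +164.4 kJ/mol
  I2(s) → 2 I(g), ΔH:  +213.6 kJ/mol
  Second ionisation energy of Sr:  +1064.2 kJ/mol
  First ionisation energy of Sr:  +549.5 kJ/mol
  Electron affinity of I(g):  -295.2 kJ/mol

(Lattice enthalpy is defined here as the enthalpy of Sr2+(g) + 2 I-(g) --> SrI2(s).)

U = -1959.4 kJ/mol

ΔHf° = 1·ΔHsub + 1·(ΣIE) + 1·D(I2) + 2·EA + U
-558.1 = 1·(+164.4) + 1·(+1613.7) + 1·(+213.6) + 2·(-295.2) + U
U = -558.1 − (+1401.3) = -1959.4 kJ/mol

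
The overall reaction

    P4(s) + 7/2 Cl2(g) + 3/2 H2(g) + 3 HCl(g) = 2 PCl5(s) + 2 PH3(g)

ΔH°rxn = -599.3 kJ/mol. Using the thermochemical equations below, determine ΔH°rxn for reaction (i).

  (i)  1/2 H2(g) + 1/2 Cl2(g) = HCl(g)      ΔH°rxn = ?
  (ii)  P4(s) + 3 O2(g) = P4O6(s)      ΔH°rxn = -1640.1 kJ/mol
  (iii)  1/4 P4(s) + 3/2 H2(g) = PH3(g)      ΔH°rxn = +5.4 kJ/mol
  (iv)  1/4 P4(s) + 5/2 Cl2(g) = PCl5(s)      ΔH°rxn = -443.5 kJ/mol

(i) reversed and × 3 (HCl(g) must end up as a reactant; scale by 3 for the 3 HCl(g)): contributes −3·x
(ii): not needed (P4O6(s) appears nowhere else).
(iii) × 2 (×2 to match 2 PH3(g) in the target): (2)·(+5.4) = +10.8 kJ/mol
(iv) × 2 (×2 to match 2 PCl5(s) in the target): (2)·(-443.5) = -887.0 kJ/mol
-599.3 = (+10.8) + (-887.0) − 3·x
x = (-599.3 − (-876.2)) / (-3) = -92.3 kJ/mol

ΔH°rxn = -92.3 kJ/mol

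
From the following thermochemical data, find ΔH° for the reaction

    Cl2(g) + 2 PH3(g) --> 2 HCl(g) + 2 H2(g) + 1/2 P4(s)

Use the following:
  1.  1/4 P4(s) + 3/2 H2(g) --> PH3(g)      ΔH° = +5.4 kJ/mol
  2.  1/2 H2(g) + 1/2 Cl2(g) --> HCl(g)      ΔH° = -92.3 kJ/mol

eq. 1 reversed and × 2: (-2)·(+5.4) = -10.8 kJ/mol
eq. 2 × 2: (2)·(-92.3) = -184.6 kJ/mol
ΔH° = (-2)·(+5.4) + (2)·(-92.3) = -195.4 kJ/mol

ΔH° = -195.4 kJ/mol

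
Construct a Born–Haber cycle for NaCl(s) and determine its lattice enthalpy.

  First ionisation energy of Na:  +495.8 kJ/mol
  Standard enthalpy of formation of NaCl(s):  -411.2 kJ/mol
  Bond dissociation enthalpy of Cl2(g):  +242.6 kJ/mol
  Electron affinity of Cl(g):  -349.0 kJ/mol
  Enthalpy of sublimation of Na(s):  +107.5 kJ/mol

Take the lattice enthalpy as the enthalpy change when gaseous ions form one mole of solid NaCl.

U = -786.8 kJ/mol

ΔHf° = 1·ΔHsub + 1·(ΣIE) + 1/2·D(Cl2) + 1·EA + U
-411.2 = 1·(+107.5) + 1·(+495.8) + 1/2·(+242.6) + 1·(-349.0) + U
U = -411.2 − (+375.6) = -786.8 kJ/mol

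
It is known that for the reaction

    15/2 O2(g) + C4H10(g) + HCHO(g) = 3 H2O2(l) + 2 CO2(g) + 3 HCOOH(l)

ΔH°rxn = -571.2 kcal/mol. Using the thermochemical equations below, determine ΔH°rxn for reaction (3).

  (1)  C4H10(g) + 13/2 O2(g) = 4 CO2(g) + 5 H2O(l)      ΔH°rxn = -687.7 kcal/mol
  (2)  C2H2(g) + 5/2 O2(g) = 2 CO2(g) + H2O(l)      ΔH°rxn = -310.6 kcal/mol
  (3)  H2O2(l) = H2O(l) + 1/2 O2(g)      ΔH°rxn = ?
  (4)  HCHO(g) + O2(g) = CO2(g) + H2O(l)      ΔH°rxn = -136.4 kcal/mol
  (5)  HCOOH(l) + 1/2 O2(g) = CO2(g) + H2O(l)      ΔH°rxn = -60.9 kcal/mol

(1) as written: -687.7 kcal/mol
(2): not needed.
(3) reversed and × 3: contributes −3·x
(4) as written: -136.4 kcal/mol
(5) reversed and × 3: (-3)·(-60.9) = +182.7 kcal/mol
-571.2 = (-687.7) + (-136.4) + (+182.7) − 3·x
x = (-571.2 − (-641.4)) / (-3) = -23.4 kcal/mol

ΔH°rxn = -23.4 kcal/mol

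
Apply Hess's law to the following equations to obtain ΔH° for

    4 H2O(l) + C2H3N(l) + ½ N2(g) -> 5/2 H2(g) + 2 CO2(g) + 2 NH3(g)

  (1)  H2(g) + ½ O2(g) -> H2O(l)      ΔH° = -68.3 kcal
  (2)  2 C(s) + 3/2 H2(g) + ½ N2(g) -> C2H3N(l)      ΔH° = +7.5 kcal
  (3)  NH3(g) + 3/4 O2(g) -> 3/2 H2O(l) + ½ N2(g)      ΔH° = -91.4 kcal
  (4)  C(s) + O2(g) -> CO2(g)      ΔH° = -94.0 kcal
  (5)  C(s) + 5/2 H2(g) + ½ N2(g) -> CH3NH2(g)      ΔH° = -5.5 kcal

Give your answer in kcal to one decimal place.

ΔH° = 55.6 kcal

(1) reversed: +68.3 kcal
(2) reversed: -7.5 kcal
(3) reversed and × 2: (-2)·(-91.4) = +182.8 kcal
(4) × 2: (2)·(-94.0) = -188.0 kcal
(5): not needed.
ΔH° = (+68.3) + (-7.5) + (+182.8) + (-188.0) = 55.6 kcal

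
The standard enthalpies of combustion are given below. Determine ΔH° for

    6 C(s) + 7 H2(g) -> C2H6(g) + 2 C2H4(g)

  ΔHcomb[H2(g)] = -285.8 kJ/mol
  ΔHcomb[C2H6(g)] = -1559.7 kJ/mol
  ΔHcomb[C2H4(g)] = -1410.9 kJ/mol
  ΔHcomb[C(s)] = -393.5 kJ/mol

With combustion enthalpies, reactants minus products:
= [6·(-393.5) + 7·(-285.8)] − [1·(-1559.7) + 2·(-1410.9)]
= 19.9 kJ/mol

ΔH° = 19.9 kJ/mol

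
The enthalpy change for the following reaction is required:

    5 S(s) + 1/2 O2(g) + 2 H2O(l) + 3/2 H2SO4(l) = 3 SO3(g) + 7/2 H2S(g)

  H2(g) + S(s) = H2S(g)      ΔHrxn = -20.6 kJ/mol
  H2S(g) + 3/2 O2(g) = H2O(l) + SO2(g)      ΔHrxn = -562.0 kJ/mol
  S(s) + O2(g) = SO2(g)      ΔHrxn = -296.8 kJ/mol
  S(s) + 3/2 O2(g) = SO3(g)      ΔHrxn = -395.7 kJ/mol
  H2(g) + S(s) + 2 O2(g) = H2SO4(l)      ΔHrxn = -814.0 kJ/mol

equation 1 × 3/2: (3/2)·(-20.6) = -30.9 kJ/mol
equation 2 reversed and × 2: (-2)·(-562.0) = +1124.0 kJ/mol
equation 3 × 2: (2)·(-296.8) = -593.6 kJ/mol
equation 4 × 3: (3)·(-395.7) = -1187.1 kJ/mol
equation 5 reversed and × 3/2: (-3/2)·(-814.0) = +1221.0 kJ/mol
ΔHrxn = (3/2)·(-20.6) + (-2)·(-562.0) + (2)·(-296.8) + (3)·(-395.7) + (-3/2)·(-814.0) = 533.4 kJ/mol

ΔHrxn = 533.4 kJ/mol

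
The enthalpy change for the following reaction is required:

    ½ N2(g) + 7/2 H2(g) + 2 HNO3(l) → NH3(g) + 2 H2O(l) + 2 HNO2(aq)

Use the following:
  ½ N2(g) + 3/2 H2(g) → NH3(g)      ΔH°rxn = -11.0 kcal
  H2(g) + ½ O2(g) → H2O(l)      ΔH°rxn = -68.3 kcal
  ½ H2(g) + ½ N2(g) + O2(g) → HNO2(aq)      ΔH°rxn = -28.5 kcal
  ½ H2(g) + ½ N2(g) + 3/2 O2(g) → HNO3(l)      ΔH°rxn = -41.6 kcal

ΔH°rxn = -121.4 kcal

equation 1 as written: -11.0 kcal
equation 2 × 2: (2)·(-68.3) = -136.6 kcal
equation 3 × 2: (2)·(-28.5) = -57.0 kcal
equation 4 reversed and × 2: (-2)·(-41.6) = +83.2 kcal
ΔH°rxn = (-11.0) + (-136.6) + (-57.0) + (+83.2) = -121.4 kcal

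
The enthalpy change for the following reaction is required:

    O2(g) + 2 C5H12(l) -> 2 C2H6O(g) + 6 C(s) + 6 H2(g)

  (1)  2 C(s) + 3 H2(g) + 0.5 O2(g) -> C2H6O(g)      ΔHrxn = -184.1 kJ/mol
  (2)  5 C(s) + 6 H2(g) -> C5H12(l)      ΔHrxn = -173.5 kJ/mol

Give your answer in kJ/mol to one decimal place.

ΔHrxn = -21.2 kJ/mol

(1) × 2 (×2 to match 2 C2H6O(g) in the target): (2)·(-184.1) = -368.2 kJ/mol
(2) reversed and × 2 (C5H12(l) must end up as a reactant; scale by 2 for the 2 C5H12(l)): (-2)·(-173.5) = +347.0 kJ/mol
Summing the manipulated equations, ΔHrxn = (-368.2) + (+347.0) = -21.2 kJ/mol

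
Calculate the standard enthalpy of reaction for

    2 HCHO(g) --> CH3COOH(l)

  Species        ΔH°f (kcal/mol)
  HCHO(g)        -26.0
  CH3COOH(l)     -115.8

ΔH°rxn = Σ nΔHf°(products) − Σ nΔHf°(reactants).
Products: 1·(-115.8) = -115.8
Reactants: 2·(-26.0) = -52.0
ΔH_rxn = (-115.8) − (-52.0) = -63.8 kcal/mol

ΔH_rxn = -63.8 kcal/mol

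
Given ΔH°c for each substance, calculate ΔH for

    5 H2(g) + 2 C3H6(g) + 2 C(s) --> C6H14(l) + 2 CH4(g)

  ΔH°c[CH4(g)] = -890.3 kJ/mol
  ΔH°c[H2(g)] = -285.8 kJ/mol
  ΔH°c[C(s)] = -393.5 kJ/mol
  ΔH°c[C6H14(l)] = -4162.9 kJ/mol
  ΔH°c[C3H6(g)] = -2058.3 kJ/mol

ΔH = -389.1 kJ/mol

Using ΔH = Σ nΔHc°(reactants) − Σ nΔHc°(products):
= [5·(-285.8) + 2·(-2058.3) + 2·(-393.5)] − [1·(-4162.9) + 2·(-890.3)]
= -389.1 kJ/mol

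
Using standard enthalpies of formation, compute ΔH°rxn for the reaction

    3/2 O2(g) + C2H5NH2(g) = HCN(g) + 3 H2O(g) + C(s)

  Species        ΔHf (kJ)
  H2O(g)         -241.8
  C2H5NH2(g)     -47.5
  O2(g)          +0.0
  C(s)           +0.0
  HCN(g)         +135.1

Products: 1·(+135.1) + 3·(-241.8) + 1·(+0.0) = -590.3
Reactants: 3/2·(+0.0) + 1·(-47.5) = -47.5
ΔH°rxn = (-590.3) − (-47.5) = -542.8 kJ

ΔH°rxn = -542.8 kJ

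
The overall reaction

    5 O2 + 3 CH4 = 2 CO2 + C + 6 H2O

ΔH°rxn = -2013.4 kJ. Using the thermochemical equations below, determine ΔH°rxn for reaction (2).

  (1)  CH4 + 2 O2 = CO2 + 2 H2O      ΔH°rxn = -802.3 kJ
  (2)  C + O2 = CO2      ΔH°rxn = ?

(1) × 3 (scale by 3 for the 3 CH4): (3)·(-802.3) = -2406.9 kJ
(2) reversed (reverse to put C on the product side): contributes −x
-2013.4 = (-2406.9) − x
x = (-2013.4 − (-2406.9)) / (-1) = -393.5 kJ

ΔH°rxn = -393.5 kJ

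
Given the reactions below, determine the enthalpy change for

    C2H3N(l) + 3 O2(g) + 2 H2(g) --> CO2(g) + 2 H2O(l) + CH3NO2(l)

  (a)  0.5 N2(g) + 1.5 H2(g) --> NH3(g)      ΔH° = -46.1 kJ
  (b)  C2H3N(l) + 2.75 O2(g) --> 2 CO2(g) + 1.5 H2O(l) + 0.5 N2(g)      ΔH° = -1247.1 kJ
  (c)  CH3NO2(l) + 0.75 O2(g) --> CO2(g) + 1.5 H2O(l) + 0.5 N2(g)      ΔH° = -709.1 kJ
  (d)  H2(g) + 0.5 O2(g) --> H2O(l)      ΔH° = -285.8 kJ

(a): not needed.
(b) as written: -1247.1 kJ
(c) reversed: +709.1 kJ
(d) × 2: (2)·(-285.8) = -571.6 kJ
By Hess's law, ΔH° = (1)·(-1247.1) + (-1)·(-709.1) + (2)·(-285.8) = -1109.6 kJ

ΔH° = -1109.6 kJ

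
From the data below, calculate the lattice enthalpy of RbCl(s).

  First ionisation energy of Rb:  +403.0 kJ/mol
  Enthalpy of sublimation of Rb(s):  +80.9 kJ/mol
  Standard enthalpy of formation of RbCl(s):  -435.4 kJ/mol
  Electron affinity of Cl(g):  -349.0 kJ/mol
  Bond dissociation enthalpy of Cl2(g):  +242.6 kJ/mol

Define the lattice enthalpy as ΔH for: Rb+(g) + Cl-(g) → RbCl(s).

ΔHf° = 1·ΔHsub + 1·(ΣIE) + 1/2·D(Cl2) + 1·EA + U
-435.4 = 1·(+80.9) + 1·(+403.0) + 1/2·(+242.6) + 1·(-349.0) + U
U = -435.4 − (+256.2) = -691.6 kJ/mol

U = -691.6 kJ/mol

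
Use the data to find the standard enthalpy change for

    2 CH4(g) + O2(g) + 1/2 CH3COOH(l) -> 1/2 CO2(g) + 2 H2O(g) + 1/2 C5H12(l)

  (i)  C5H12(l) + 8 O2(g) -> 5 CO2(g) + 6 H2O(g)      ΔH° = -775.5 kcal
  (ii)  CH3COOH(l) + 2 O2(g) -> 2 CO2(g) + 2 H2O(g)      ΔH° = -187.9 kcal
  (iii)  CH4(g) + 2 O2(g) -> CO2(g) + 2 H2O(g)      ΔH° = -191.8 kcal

ΔH° = -89.8 kcal

(i) reversed and × 1/2 (reverse to put C5H12(l) on the product side; scale by 1/2 for the 1/2 C5H12(l)): (-1/2)·(-775.5) = +387.75 kcal
(ii) × 1/2 (×1/2 to match 1/2 CH3COOH(l) in the target): (1/2)·(-187.9) = -93.95 kcal
(iii) × 2 (×2 to match 2 CH4(g) in the target): (2)·(-191.8) = -383.6 kcal
ΔH° = (+387.75) + (-93.95) + (-383.6) = -89.8 kcal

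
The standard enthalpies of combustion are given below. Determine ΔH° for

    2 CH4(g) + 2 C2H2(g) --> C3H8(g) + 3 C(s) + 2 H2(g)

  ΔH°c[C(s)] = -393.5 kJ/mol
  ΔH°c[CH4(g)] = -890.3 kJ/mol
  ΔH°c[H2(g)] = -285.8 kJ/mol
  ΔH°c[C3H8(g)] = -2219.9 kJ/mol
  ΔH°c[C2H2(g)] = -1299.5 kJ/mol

Using ΔH = Σ nΔHc°(reactants) − Σ nΔHc°(products):
= [2·(-890.3) + 2·(-1299.5)] − [1·(-2219.9) + 3·(-393.5) + 2·(-285.8)]
= -407.6 kJ/mol

ΔH° = -407.6 kJ/mol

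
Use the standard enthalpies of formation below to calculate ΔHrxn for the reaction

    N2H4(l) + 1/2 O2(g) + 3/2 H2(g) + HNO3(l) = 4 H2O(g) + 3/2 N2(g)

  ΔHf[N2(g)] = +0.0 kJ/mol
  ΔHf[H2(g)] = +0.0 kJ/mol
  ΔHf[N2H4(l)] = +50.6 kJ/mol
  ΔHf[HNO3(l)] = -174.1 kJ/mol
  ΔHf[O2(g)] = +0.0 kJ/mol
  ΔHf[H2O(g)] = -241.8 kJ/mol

Products: 4·(-241.8) + 3/2·(+0.0) = -967.2
Reactants: 1·(+50.6) + 1/2·(+0.0) + 3/2·(+0.0) + 1·(-174.1) = -123.5
ΔHrxn = (-967.2) − (-123.5) = -843.7 kJ/mol

ΔHrxn = -843.7 kJ/mol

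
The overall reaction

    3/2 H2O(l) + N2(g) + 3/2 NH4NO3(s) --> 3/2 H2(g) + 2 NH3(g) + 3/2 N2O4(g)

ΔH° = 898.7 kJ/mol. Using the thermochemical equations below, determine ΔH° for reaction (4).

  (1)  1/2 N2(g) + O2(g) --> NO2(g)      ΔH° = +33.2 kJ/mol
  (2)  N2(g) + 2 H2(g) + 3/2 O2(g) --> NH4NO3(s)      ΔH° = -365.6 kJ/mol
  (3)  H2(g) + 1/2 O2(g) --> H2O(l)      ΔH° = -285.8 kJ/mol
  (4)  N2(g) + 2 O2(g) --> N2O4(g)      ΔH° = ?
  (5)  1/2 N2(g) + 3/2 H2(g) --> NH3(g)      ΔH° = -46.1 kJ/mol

ΔH° = 9.2 kJ/mol

(1): not needed.
(2) reversed and × 3/2: (-3/2)·(-365.6) = +548.4 kJ/mol
(3) reversed and × 3/2: (-3/2)·(-285.8) = +428.7 kJ/mol
(4) × 3/2: contributes 3/2·x
(5) × 2: (2)·(-46.1) = -92.2 kJ/mol
+898.7 = (+548.4) + (+428.7) + (-92.2) + 3/2·x
x = (+898.7 − (+884.9)) / (3/2) = 9.2 kJ/mol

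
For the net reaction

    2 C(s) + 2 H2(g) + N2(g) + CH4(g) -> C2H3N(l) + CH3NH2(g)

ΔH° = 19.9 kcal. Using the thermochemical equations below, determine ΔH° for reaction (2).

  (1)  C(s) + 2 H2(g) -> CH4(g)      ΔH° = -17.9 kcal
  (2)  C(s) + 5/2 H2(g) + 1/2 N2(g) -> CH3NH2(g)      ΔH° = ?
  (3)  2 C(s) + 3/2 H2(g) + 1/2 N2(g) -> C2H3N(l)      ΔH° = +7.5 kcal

(1) reversed (reverse to put CH4(g) on the reactant side): +17.9 kcal
(2) as written (CH3NH2(g) already on the product side): contributes x
(3) as written (C2H3N(l) already on the product side): +7.5 kcal
+19.9 = (+17.9) + (+7.5) + x
x = (+19.9 − (+25.4)) / (1) = -5.5 kcal

ΔH° = -5.5 kcal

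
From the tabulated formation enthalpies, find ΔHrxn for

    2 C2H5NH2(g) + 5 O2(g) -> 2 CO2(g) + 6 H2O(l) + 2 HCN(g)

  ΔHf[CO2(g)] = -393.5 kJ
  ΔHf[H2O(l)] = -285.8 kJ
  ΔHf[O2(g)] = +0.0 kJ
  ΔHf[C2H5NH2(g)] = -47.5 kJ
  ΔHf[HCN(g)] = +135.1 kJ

Products: 2·(-393.5) + 6·(-285.8) + 2·(+135.1) = -2231.6
Reactants: 2·(-47.5) + 5·(+0.0) = -95.0
ΔHrxn = (-2231.6) − (-95.0) = -2136.6 kJ

ΔHrxn = -2136.6 kJ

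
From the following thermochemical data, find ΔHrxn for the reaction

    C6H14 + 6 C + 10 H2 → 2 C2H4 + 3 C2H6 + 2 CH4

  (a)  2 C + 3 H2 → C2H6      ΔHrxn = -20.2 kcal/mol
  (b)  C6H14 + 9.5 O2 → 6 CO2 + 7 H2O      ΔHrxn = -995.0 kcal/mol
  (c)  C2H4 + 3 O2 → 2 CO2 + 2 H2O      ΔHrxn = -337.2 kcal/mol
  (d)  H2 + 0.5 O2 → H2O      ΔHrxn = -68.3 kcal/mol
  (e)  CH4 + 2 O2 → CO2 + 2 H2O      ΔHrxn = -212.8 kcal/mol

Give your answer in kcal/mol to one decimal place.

(a) × 3: (3)·(-20.2) = -60.6 kcal/mol
(b) as written: -995.0 kcal/mol
(c) reversed and × 2: (-2)·(-337.2) = +674.4 kcal/mol
(d) as written: -68.3 kcal/mol
(e) reversed and × 2: (-2)·(-212.8) = +425.6 kcal/mol
Combining the equations, ΔHrxn = (-60.6) + (-995.0) + (+674.4) + (-68.3) + (+425.6) = -23.9 kcal/mol

ΔHrxn = -23.9 kcal/mol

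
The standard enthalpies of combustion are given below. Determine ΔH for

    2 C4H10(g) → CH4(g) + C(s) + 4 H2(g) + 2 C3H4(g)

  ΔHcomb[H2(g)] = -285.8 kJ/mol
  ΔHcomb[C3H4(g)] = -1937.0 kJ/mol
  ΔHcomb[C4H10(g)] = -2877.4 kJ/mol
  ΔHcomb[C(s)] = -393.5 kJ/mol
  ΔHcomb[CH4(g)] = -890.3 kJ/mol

With combustion enthalpies, reactants minus products:
= [2·(-2877.4)] − [1·(-890.3) + 1·(-393.5) + 4·(-285.8) + 2·(-1937.0)]
= 546.2 kJ/mol

ΔH = 546.2 kJ/mol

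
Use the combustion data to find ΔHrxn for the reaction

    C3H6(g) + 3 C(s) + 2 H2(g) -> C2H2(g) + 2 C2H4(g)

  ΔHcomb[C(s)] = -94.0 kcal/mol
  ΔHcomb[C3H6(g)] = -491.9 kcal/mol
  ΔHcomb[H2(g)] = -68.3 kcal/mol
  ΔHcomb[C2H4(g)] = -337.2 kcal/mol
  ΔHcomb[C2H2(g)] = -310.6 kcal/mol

With combustion enthalpies, reactants minus products:
= [1·(-491.9) + 3·(-94.0) + 2·(-68.3)] − [1·(-310.6) + 2·(-337.2)]
= 74.5 kcal/mol

ΔHrxn = 74.5 kcal/mol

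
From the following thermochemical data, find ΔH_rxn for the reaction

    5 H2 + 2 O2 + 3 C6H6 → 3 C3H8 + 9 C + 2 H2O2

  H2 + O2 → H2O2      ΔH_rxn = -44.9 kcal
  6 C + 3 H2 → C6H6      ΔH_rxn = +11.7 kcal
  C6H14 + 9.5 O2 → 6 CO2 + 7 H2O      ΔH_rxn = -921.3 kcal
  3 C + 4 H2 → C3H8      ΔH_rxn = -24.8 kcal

equation 1 × 2: (2)·(-44.9) = -89.8 kcal
equation 2 reversed and × 3: (-3)·(+11.7) = -35.1 kcal
equation 3: not needed.
equation 4 × 3: (3)·(-24.8) = -74.4 kcal
ΔH_rxn = (-89.8) + (-35.1) + (-74.4) = -199.3 kcal

ΔH_rxn = -199.3 kcal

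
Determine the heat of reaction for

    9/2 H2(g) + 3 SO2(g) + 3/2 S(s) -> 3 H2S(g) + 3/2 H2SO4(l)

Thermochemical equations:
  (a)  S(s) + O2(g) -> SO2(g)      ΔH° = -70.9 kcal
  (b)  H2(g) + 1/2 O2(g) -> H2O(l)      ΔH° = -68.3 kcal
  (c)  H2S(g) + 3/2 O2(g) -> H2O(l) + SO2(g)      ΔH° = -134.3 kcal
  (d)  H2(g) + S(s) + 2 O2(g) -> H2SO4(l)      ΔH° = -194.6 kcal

(a): not needed.
(b) × 3: (3)·(-68.3) = -204.9 kcal
(c) reversed and × 3 (reverse to put H2S(g) on the product side; ×3 to match 3 H2S(g) in the target): (-3)·(-134.3) = +402.9 kcal
(d) × 3/2 (×3/2 to match 3/2 H2SO4(l) in the target): (3/2)·(-194.6) = -291.9 kcal
ΔH° = (3)·(-68.3) + (-3)·(-134.3) + (3/2)·(-194.6) = -93.9 kcal

ΔH° = -93.9 kcal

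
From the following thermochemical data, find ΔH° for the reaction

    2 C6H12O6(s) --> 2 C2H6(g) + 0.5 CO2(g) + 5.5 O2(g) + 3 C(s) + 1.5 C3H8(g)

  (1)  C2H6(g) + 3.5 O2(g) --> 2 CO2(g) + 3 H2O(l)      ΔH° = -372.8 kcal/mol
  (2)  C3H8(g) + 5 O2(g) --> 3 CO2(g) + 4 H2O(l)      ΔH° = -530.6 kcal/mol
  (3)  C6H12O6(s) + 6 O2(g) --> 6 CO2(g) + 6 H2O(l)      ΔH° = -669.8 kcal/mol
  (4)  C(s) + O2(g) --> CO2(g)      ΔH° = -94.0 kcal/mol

(1) reversed and × 2: (-2)·(-372.8) = +745.6 kcal/mol
(2) reversed and × 3/2: (-3/2)·(-530.6) = +795.9 kcal/mol
(3) × 2: (2)·(-669.8) = -1339.6 kcal/mol
(4) reversed and × 3: (-3)·(-94.0) = +282.0 kcal/mol
Summing the manipulated equations, ΔH° = (-2)·(-372.8) + (-3/2)·(-530.6) + (2)·(-669.8) + (-3)·(-94.0) = 483.9 kcal/mol

ΔH° = 483.9 kcal/mol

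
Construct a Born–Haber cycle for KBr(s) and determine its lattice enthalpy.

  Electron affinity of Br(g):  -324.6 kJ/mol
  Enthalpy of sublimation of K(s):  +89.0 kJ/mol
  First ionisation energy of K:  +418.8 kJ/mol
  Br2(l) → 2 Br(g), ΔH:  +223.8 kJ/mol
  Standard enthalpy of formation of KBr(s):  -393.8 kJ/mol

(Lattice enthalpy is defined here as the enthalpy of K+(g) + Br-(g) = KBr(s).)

U = -688.9 kJ/mol

ΔHf° = 1·ΔHsub + 1·(ΣIE) + 1/2·D(Br2) + 1·EA + U
-393.8 = 1·(+89.0) + 1·(+418.8) + 1/2·(+223.8) + 1·(-324.6) + U
U = -393.8 − (+295.1) = -688.9 kJ/mol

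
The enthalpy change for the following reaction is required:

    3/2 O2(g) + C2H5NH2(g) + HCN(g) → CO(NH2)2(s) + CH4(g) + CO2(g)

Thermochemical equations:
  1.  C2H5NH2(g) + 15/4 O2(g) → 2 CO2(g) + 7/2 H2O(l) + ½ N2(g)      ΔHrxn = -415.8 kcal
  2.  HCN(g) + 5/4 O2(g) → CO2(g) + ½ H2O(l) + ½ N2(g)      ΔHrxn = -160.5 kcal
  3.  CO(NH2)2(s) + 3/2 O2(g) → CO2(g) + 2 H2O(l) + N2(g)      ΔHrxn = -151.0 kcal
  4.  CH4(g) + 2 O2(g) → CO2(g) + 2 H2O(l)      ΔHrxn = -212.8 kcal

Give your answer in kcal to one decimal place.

ΔHrxn = -212.5 kcal

eq. 1 as written (C2H5NH2(g) already on the reactant side): -415.8 kcal
eq. 2 as written (HCN(g) already on the reactant side): -160.5 kcal
eq. 3 reversed (reverse to put CO(NH2)2(s) on the product side): +151.0 kcal
eq. 4 reversed (CH4(g) must end up as a product): +212.8 kcal
Combining the equations, ΔHrxn = (-415.8) + (-160.5) + (+151.0) + (+212.8) = -212.5 kcal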